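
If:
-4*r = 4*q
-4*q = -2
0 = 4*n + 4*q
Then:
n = -1/2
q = 1/2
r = -1/2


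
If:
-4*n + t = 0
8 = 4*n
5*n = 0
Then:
No Solution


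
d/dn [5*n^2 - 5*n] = 10*n - 5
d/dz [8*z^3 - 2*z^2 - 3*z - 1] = 24*z^2 - 4*z - 3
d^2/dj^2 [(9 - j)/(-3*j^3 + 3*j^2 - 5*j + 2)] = 2*((j - 9)*(9*j^2 - 6*j + 5)^2 + (-9*j^2 + 6*j - 3*(j - 9)*(3*j - 1) - 5)*(3*j^3 - 3*j^2 + 5*j - 2))/(3*j^3 - 3*j^2 + 5*j - 2)^3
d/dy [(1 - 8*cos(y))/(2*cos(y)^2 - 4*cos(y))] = (-4*sin(y) - sin(y)/cos(y)^2 + tan(y))/(cos(y) - 2)^2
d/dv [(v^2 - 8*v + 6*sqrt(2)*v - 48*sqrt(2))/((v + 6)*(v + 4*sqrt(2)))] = 2*(-sqrt(2)*v^2 + 7*v^2 + 72*sqrt(2)*v + 48*sqrt(2) + 336)/(v^4 + 8*sqrt(2)*v^3 + 12*v^3 + 68*v^2 + 96*sqrt(2)*v^2 + 384*v + 288*sqrt(2)*v + 1152)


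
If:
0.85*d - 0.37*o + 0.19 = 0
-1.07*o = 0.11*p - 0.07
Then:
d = -0.0447498625618472*p - 0.195052226498076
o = 0.0654205607476635 - 0.102803738317757*p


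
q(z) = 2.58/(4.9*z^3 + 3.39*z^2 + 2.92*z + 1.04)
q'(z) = 2.58*(-14.7*z^2 - 6.78*z - 2.92)/(4.9*z^3 + 3.39*z^2 + 2.92*z + 1.04)^2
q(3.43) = 0.01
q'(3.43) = -0.01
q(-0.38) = 17.08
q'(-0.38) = -278.91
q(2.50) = 0.02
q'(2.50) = -0.03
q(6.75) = 0.00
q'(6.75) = -0.00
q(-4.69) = -0.01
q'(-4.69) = -0.00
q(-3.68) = -0.01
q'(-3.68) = -0.01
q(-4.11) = -0.01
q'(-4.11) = -0.01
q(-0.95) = -0.90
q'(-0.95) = -3.04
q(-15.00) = -0.00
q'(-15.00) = -0.00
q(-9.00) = -0.00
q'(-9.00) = -0.00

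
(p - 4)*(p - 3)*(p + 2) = p^3 - 5*p^2 - 2*p + 24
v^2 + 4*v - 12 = (v - 2)*(v + 6)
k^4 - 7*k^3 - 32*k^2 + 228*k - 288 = (k - 8)*(k - 3)*(k - 2)*(k + 6)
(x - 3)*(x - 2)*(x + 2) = x^3 - 3*x^2 - 4*x + 12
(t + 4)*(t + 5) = t^2 + 9*t + 20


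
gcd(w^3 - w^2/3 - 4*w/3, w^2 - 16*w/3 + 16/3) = w - 4/3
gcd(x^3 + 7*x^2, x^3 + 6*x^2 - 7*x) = x^2 + 7*x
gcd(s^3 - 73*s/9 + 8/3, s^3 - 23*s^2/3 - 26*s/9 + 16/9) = s - 1/3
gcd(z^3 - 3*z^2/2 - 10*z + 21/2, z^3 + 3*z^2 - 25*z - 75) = z + 3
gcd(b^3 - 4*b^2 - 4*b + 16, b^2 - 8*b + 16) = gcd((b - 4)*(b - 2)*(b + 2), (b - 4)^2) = b - 4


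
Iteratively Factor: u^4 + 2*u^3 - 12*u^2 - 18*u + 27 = (u - 3)*(u^3 + 5*u^2 + 3*u - 9) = (u - 3)*(u + 3)*(u^2 + 2*u - 3) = (u - 3)*(u - 1)*(u + 3)*(u + 3)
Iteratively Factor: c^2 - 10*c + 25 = (c - 5)*(c - 5)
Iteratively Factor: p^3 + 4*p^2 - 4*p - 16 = (p + 4)*(p^2 - 4) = (p - 2)*(p + 4)*(p + 2)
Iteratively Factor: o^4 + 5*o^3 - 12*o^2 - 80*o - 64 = (o + 4)*(o^3 + o^2 - 16*o - 16) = (o + 1)*(o + 4)*(o^2 - 16) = (o + 1)*(o + 4)^2*(o - 4)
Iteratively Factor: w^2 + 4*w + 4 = (w + 2)*(w + 2)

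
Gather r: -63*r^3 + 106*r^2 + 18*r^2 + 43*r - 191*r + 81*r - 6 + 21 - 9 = -63*r^3 + 124*r^2 - 67*r + 6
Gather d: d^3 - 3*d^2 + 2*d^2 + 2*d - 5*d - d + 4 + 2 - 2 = d^3 - d^2 - 4*d + 4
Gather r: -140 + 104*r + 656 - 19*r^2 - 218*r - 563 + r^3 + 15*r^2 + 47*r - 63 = r^3 - 4*r^2 - 67*r - 110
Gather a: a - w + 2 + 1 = a - w + 3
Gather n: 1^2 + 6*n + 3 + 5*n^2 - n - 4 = 5*n^2 + 5*n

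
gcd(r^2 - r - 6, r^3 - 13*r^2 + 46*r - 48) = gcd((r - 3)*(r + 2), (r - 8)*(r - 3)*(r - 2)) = r - 3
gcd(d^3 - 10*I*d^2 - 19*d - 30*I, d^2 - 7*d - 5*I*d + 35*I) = d - 5*I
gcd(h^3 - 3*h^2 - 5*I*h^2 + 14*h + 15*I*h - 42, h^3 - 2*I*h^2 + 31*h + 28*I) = h - 7*I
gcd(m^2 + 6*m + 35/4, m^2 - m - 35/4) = m + 5/2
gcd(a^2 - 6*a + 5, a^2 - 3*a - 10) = a - 5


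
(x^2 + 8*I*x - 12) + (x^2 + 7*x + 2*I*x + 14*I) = 2*x^2 + 7*x + 10*I*x - 12 + 14*I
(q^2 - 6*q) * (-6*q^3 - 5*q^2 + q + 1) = -6*q^5 + 31*q^4 + 31*q^3 - 5*q^2 - 6*q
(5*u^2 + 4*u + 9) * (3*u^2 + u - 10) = 15*u^4 + 17*u^3 - 19*u^2 - 31*u - 90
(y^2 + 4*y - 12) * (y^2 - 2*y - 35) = y^4 + 2*y^3 - 55*y^2 - 116*y + 420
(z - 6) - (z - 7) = 1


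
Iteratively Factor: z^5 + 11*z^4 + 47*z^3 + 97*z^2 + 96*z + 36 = (z + 3)*(z^4 + 8*z^3 + 23*z^2 + 28*z + 12) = (z + 1)*(z + 3)*(z^3 + 7*z^2 + 16*z + 12) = (z + 1)*(z + 3)^2*(z^2 + 4*z + 4) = (z + 1)*(z + 2)*(z + 3)^2*(z + 2)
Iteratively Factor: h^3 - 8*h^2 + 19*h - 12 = (h - 4)*(h^2 - 4*h + 3) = (h - 4)*(h - 1)*(h - 3)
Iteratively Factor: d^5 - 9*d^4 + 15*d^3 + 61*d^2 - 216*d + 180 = (d - 2)*(d^4 - 7*d^3 + d^2 + 63*d - 90) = (d - 2)^2*(d^3 - 5*d^2 - 9*d + 45) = (d - 2)^2*(d + 3)*(d^2 - 8*d + 15) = (d - 3)*(d - 2)^2*(d + 3)*(d - 5)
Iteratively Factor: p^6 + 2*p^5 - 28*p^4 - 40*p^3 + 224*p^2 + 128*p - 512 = (p + 2)*(p^5 - 28*p^3 + 16*p^2 + 192*p - 256) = (p - 4)*(p + 2)*(p^4 + 4*p^3 - 12*p^2 - 32*p + 64) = (p - 4)*(p + 2)*(p + 4)*(p^3 - 12*p + 16) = (p - 4)*(p - 2)*(p + 2)*(p + 4)*(p^2 + 2*p - 8) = (p - 4)*(p - 2)*(p + 2)*(p + 4)^2*(p - 2)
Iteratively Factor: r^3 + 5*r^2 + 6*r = (r)*(r^2 + 5*r + 6) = r*(r + 2)*(r + 3)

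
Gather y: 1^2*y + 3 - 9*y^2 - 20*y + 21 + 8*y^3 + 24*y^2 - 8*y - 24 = 8*y^3 + 15*y^2 - 27*y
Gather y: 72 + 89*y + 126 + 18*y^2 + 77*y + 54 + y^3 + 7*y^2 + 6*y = y^3 + 25*y^2 + 172*y + 252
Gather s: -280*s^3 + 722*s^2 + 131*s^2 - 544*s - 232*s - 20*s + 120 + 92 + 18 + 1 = -280*s^3 + 853*s^2 - 796*s + 231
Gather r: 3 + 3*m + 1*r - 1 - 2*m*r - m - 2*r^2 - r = -2*m*r + 2*m - 2*r^2 + 2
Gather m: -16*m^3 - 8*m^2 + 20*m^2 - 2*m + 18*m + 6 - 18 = -16*m^3 + 12*m^2 + 16*m - 12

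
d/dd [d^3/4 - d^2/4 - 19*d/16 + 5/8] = 3*d^2/4 - d/2 - 19/16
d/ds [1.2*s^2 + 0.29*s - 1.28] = 2.4*s + 0.29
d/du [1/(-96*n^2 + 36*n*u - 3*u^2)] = 2*(-6*n + u)/(3*(32*n^2 - 12*n*u + u^2)^2)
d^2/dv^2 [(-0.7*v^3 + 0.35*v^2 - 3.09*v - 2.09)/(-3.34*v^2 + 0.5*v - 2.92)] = (1.4210854715202e-14*v^5 - 7.105427357601e-15*v^4 + 54.468688*v^3 + 154.240104*v^2 - 165.947832*v - 36.667384)/(37.259704*v^6 - 16.7334*v^5 + 100.228056*v^4 - 29.3834*v^3 + 87.624528*v^2 - 12.7896*v + 24.897088)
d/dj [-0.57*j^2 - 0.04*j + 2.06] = -1.14*j - 0.04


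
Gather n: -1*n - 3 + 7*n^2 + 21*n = 7*n^2 + 20*n - 3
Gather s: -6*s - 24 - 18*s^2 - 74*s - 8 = -18*s^2 - 80*s - 32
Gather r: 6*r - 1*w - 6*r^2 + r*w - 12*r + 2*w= -6*r^2 + r*(w - 6) + w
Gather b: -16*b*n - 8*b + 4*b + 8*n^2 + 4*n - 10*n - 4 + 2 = b*(-16*n - 4) + 8*n^2 - 6*n - 2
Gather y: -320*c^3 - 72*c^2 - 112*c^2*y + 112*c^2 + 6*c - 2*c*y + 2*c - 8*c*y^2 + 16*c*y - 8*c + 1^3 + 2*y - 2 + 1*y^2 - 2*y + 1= -320*c^3 + 40*c^2 + y^2*(1 - 8*c) + y*(-112*c^2 + 14*c)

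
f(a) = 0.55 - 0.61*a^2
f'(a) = -1.22*a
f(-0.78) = 0.18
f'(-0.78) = 0.95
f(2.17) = -2.32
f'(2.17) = -2.65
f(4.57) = -12.19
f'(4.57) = -5.58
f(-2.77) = -4.13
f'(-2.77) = 3.38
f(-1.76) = -1.34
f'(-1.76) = 2.15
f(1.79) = -1.40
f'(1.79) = -2.18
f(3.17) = -5.58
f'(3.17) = -3.87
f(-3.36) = -6.34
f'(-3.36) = 4.10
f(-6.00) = -21.41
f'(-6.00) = 7.32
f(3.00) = -4.94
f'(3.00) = -3.66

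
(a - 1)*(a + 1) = a^2 - 1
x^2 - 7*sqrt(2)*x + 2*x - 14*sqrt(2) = (x + 2)*(x - 7*sqrt(2))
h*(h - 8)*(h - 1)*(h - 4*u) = h^4 - 4*h^3*u - 9*h^3 + 36*h^2*u + 8*h^2 - 32*h*u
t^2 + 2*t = t*(t + 2)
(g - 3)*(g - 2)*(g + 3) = g^3 - 2*g^2 - 9*g + 18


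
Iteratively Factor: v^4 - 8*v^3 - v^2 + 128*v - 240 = (v - 3)*(v^3 - 5*v^2 - 16*v + 80) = (v - 4)*(v - 3)*(v^2 - v - 20) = (v - 5)*(v - 4)*(v - 3)*(v + 4)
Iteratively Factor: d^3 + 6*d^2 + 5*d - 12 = (d + 4)*(d^2 + 2*d - 3) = (d + 3)*(d + 4)*(d - 1)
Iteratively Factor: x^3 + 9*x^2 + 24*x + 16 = (x + 4)*(x^2 + 5*x + 4) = (x + 4)^2*(x + 1)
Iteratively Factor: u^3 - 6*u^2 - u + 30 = (u + 2)*(u^2 - 8*u + 15) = (u - 5)*(u + 2)*(u - 3)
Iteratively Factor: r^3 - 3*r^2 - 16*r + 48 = (r + 4)*(r^2 - 7*r + 12) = (r - 3)*(r + 4)*(r - 4)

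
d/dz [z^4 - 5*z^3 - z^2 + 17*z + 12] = 4*z^3 - 15*z^2 - 2*z + 17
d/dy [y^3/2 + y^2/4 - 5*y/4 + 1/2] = 3*y^2/2 + y/2 - 5/4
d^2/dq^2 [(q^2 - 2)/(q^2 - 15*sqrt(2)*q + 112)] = 6*(5*sqrt(2)*q^3 - 114*q^2 + 30*sqrt(2)*q + 3956)/(q^6 - 45*sqrt(2)*q^5 + 1686*q^4 - 16830*sqrt(2)*q^3 + 188832*q^2 - 564480*sqrt(2)*q + 1404928)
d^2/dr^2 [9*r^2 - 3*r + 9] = 18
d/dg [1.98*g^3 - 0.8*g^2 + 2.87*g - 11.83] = 5.94*g^2 - 1.6*g + 2.87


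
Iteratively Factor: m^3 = (m)*(m^2) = m^2*(m)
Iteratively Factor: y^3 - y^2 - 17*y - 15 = (y - 5)*(y^2 + 4*y + 3) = (y - 5)*(y + 3)*(y + 1)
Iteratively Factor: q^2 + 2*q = (q + 2)*(q)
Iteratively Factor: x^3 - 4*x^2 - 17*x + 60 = (x - 5)*(x^2 + x - 12) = (x - 5)*(x - 3)*(x + 4)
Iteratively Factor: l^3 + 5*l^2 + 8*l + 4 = (l + 2)*(l^2 + 3*l + 2) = (l + 2)^2*(l + 1)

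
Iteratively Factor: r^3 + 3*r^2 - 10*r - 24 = (r - 3)*(r^2 + 6*r + 8) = (r - 3)*(r + 2)*(r + 4)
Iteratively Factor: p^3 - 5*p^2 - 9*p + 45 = (p - 3)*(p^2 - 2*p - 15) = (p - 5)*(p - 3)*(p + 3)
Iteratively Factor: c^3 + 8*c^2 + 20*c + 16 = (c + 4)*(c^2 + 4*c + 4) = (c + 2)*(c + 4)*(c + 2)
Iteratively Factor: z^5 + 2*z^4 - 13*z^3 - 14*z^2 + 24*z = (z + 2)*(z^4 - 13*z^2 + 12*z) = z*(z + 2)*(z^3 - 13*z + 12) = z*(z - 1)*(z + 2)*(z^2 + z - 12) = z*(z - 3)*(z - 1)*(z + 2)*(z + 4)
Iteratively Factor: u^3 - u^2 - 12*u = (u)*(u^2 - u - 12) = u*(u + 3)*(u - 4)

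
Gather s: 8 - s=8 - s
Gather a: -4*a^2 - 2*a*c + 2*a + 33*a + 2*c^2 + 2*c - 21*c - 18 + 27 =-4*a^2 + a*(35 - 2*c) + 2*c^2 - 19*c + 9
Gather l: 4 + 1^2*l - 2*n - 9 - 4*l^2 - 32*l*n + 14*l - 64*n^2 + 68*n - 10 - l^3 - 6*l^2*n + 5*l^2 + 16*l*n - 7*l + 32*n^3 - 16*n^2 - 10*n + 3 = -l^3 + l^2*(1 - 6*n) + l*(8 - 16*n) + 32*n^3 - 80*n^2 + 56*n - 12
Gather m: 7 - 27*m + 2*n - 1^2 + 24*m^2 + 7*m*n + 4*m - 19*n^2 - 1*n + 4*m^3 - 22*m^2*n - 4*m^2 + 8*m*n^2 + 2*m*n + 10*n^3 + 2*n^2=4*m^3 + m^2*(20 - 22*n) + m*(8*n^2 + 9*n - 23) + 10*n^3 - 17*n^2 + n + 6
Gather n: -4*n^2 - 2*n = -4*n^2 - 2*n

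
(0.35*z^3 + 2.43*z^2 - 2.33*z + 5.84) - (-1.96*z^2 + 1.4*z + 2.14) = 0.35*z^3 + 4.39*z^2 - 3.73*z + 3.7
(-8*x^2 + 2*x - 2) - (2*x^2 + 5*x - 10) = -10*x^2 - 3*x + 8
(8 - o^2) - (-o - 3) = -o^2 + o + 11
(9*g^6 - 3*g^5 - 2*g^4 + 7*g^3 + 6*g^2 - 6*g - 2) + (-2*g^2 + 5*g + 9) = 9*g^6 - 3*g^5 - 2*g^4 + 7*g^3 + 4*g^2 - g + 7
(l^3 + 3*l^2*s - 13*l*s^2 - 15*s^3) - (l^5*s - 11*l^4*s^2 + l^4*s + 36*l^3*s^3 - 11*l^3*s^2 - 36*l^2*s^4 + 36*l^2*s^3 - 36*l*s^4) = -l^5*s + 11*l^4*s^2 - l^4*s - 36*l^3*s^3 + 11*l^3*s^2 + l^3 + 36*l^2*s^4 - 36*l^2*s^3 + 3*l^2*s + 36*l*s^4 - 13*l*s^2 - 15*s^3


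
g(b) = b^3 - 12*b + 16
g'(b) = 3*b^2 - 12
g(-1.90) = 31.94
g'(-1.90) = -1.17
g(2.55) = 1.98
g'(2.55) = 7.51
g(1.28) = 2.74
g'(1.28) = -7.08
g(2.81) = 4.47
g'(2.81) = 11.69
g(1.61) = 0.85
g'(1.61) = -4.22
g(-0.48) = 21.65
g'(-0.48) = -11.31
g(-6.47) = -177.20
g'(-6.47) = 113.58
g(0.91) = 5.83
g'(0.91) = -9.52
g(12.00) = 1600.00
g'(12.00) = 420.00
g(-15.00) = -3179.00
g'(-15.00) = 663.00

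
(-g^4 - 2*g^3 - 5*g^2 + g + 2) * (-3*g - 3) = 3*g^5 + 9*g^4 + 21*g^3 + 12*g^2 - 9*g - 6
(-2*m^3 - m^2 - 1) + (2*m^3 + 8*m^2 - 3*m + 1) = 7*m^2 - 3*m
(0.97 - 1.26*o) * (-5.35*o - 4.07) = 6.741*o^2 - 0.0612999999999992*o - 3.9479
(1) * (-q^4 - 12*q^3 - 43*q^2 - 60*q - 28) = -q^4 - 12*q^3 - 43*q^2 - 60*q - 28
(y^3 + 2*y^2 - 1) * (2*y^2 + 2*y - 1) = 2*y^5 + 6*y^4 + 3*y^3 - 4*y^2 - 2*y + 1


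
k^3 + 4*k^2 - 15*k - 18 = (k - 3)*(k + 1)*(k + 6)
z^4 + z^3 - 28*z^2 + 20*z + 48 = (z - 4)*(z - 2)*(z + 1)*(z + 6)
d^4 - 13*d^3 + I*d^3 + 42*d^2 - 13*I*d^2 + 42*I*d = d*(d - 7)*(d - 6)*(d + I)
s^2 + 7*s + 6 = (s + 1)*(s + 6)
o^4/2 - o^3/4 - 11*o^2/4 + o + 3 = (o/2 + 1/2)*(o - 2)*(o - 3/2)*(o + 2)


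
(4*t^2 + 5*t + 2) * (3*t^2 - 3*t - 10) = 12*t^4 + 3*t^3 - 49*t^2 - 56*t - 20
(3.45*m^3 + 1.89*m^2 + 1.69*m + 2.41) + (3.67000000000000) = 3.45*m^3 + 1.89*m^2 + 1.69*m + 6.08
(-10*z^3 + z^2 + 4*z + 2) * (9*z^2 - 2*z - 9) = -90*z^5 + 29*z^4 + 124*z^3 + z^2 - 40*z - 18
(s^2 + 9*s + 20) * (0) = 0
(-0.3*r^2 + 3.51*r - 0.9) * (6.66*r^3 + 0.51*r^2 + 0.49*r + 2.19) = -1.998*r^5 + 23.2236*r^4 - 4.3509*r^3 + 0.6039*r^2 + 7.2459*r - 1.971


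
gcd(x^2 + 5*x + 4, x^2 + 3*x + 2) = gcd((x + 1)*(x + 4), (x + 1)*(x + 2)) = x + 1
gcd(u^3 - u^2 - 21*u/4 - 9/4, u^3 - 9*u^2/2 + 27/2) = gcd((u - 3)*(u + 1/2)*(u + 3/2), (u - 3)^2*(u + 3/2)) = u^2 - 3*u/2 - 9/2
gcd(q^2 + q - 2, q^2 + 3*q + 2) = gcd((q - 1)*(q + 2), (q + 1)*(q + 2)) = q + 2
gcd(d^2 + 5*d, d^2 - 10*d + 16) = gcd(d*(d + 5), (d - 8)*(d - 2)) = 1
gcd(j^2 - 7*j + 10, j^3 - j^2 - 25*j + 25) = j - 5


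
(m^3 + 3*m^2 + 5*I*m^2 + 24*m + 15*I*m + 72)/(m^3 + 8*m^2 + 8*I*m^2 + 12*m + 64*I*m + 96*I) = (m^2 + 3*m*(1 - I) - 9*I)/(m^2 + 8*m + 12)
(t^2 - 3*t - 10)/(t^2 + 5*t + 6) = (t - 5)/(t + 3)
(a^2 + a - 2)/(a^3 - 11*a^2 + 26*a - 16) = (a + 2)/(a^2 - 10*a + 16)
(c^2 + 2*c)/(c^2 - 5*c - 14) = c/(c - 7)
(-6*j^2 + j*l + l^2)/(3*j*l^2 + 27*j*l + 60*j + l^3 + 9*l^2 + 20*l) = (-2*j + l)/(l^2 + 9*l + 20)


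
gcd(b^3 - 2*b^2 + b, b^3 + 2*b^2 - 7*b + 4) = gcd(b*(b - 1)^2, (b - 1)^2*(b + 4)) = b^2 - 2*b + 1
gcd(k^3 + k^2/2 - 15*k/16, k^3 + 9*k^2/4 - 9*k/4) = k^2 - 3*k/4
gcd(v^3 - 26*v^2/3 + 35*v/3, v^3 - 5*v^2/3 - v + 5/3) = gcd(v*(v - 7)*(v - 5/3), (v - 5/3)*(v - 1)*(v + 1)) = v - 5/3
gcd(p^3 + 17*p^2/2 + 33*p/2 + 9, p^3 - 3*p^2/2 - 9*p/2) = p + 3/2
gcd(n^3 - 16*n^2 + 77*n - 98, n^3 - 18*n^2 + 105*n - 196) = n^2 - 14*n + 49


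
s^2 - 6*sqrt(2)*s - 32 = (s - 8*sqrt(2))*(s + 2*sqrt(2))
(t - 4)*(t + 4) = t^2 - 16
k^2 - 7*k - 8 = (k - 8)*(k + 1)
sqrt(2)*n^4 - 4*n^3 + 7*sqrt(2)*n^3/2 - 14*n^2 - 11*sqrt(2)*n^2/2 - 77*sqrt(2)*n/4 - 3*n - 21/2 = (n + 7/2)*(n - 3*sqrt(2))*(n + sqrt(2)/2)*(sqrt(2)*n + 1)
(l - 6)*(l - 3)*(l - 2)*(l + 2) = l^4 - 9*l^3 + 14*l^2 + 36*l - 72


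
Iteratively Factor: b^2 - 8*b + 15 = (b - 3)*(b - 5)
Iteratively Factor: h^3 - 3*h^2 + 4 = (h - 2)*(h^2 - h - 2) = (h - 2)^2*(h + 1)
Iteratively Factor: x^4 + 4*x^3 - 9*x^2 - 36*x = (x + 4)*(x^3 - 9*x) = (x - 3)*(x + 4)*(x^2 + 3*x) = (x - 3)*(x + 3)*(x + 4)*(x)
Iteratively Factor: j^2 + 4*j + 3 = (j + 1)*(j + 3)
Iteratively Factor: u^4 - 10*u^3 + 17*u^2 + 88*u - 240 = (u - 5)*(u^3 - 5*u^2 - 8*u + 48) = (u - 5)*(u + 3)*(u^2 - 8*u + 16) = (u - 5)*(u - 4)*(u + 3)*(u - 4)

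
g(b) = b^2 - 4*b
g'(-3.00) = -10.00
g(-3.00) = 21.00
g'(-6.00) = -16.00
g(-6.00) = 60.00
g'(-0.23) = -4.46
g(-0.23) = 0.97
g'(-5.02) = -14.04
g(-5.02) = 45.28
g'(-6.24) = -16.48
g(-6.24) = 63.90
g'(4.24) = 4.48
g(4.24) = 1.02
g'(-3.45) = -10.90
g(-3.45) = 25.70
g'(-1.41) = -6.82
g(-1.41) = 7.63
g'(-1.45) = -6.90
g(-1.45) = 7.90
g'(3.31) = 2.62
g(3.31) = -2.28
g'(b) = 2*b - 4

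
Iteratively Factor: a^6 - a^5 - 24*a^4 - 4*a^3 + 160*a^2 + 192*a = (a + 3)*(a^5 - 4*a^4 - 12*a^3 + 32*a^2 + 64*a) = (a + 2)*(a + 3)*(a^4 - 6*a^3 + 32*a) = (a + 2)^2*(a + 3)*(a^3 - 8*a^2 + 16*a) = (a - 4)*(a + 2)^2*(a + 3)*(a^2 - 4*a) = a*(a - 4)*(a + 2)^2*(a + 3)*(a - 4)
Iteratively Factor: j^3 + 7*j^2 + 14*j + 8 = (j + 2)*(j^2 + 5*j + 4) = (j + 1)*(j + 2)*(j + 4)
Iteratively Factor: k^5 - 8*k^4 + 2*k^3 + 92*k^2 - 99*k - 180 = (k - 5)*(k^4 - 3*k^3 - 13*k^2 + 27*k + 36) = (k - 5)*(k + 1)*(k^3 - 4*k^2 - 9*k + 36) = (k - 5)*(k - 4)*(k + 1)*(k^2 - 9) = (k - 5)*(k - 4)*(k + 1)*(k + 3)*(k - 3)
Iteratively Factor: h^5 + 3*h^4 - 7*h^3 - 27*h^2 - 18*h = (h)*(h^4 + 3*h^3 - 7*h^2 - 27*h - 18) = h*(h + 1)*(h^3 + 2*h^2 - 9*h - 18) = h*(h + 1)*(h + 2)*(h^2 - 9) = h*(h - 3)*(h + 1)*(h + 2)*(h + 3)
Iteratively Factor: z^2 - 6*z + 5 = (z - 1)*(z - 5)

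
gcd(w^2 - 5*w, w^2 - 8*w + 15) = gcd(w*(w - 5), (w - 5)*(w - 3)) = w - 5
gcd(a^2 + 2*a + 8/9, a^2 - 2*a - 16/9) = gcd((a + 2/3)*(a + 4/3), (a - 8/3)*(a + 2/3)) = a + 2/3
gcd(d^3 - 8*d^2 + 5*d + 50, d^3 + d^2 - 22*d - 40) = d^2 - 3*d - 10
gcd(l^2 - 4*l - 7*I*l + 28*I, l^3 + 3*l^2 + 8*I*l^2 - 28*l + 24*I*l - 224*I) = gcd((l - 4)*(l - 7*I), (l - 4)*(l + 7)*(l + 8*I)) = l - 4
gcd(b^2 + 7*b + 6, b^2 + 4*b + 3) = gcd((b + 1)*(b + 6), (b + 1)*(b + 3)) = b + 1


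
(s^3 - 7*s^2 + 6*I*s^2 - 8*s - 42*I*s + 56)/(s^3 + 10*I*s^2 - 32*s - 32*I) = (s - 7)/(s + 4*I)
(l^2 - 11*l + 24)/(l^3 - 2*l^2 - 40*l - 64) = (l - 3)/(l^2 + 6*l + 8)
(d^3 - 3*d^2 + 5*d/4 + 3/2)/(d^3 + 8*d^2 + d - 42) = (d^2 - d - 3/4)/(d^2 + 10*d + 21)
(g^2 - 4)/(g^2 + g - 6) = (g + 2)/(g + 3)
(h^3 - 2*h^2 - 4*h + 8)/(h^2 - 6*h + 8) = (h^2 - 4)/(h - 4)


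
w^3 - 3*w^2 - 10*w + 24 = (w - 4)*(w - 2)*(w + 3)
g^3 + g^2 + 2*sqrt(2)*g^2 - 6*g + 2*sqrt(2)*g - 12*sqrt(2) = (g - 2)*(g + 3)*(g + 2*sqrt(2))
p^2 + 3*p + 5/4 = (p + 1/2)*(p + 5/2)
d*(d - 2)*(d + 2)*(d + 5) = d^4 + 5*d^3 - 4*d^2 - 20*d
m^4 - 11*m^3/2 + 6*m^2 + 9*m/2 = m*(m - 3)^2*(m + 1/2)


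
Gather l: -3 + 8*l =8*l - 3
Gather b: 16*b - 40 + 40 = 16*b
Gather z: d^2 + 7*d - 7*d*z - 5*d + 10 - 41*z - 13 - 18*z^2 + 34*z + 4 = d^2 + 2*d - 18*z^2 + z*(-7*d - 7) + 1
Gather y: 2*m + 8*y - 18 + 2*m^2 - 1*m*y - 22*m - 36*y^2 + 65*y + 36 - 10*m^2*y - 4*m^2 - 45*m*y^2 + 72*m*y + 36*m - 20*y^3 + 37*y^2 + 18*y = -2*m^2 + 16*m - 20*y^3 + y^2*(1 - 45*m) + y*(-10*m^2 + 71*m + 91) + 18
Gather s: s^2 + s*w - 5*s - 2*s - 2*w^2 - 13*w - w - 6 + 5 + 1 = s^2 + s*(w - 7) - 2*w^2 - 14*w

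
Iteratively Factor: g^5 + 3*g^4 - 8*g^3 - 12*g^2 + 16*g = (g + 4)*(g^4 - g^3 - 4*g^2 + 4*g) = (g - 1)*(g + 4)*(g^3 - 4*g) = (g - 2)*(g - 1)*(g + 4)*(g^2 + 2*g) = g*(g - 2)*(g - 1)*(g + 4)*(g + 2)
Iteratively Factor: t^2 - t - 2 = (t - 2)*(t + 1)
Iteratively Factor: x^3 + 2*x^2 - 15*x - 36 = (x + 3)*(x^2 - x - 12) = (x - 4)*(x + 3)*(x + 3)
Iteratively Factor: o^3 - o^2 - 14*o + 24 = (o - 2)*(o^2 + o - 12) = (o - 2)*(o + 4)*(o - 3)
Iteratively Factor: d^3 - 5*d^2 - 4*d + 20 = (d - 2)*(d^2 - 3*d - 10) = (d - 5)*(d - 2)*(d + 2)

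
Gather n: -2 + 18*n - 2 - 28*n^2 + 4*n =-28*n^2 + 22*n - 4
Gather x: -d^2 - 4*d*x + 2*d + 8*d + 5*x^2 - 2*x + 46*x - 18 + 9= -d^2 + 10*d + 5*x^2 + x*(44 - 4*d) - 9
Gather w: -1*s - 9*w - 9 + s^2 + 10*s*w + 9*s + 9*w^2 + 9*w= s^2 + 10*s*w + 8*s + 9*w^2 - 9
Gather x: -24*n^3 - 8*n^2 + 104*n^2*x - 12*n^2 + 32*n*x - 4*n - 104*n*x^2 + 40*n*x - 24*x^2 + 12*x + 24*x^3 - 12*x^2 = -24*n^3 - 20*n^2 - 4*n + 24*x^3 + x^2*(-104*n - 36) + x*(104*n^2 + 72*n + 12)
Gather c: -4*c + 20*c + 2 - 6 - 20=16*c - 24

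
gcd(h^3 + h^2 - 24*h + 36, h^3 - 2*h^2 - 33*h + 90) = h^2 + 3*h - 18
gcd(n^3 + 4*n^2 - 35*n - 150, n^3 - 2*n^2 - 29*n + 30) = n^2 - n - 30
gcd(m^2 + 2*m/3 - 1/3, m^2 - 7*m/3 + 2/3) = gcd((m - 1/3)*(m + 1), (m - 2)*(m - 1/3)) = m - 1/3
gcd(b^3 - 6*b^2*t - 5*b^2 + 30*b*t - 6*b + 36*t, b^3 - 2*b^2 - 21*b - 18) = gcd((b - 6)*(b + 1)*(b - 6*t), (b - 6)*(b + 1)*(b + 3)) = b^2 - 5*b - 6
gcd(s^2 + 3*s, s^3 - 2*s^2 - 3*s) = s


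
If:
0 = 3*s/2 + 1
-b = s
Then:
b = 2/3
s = -2/3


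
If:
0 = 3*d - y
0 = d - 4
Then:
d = 4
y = 12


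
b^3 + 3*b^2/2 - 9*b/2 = b*(b - 3/2)*(b + 3)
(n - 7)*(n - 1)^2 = n^3 - 9*n^2 + 15*n - 7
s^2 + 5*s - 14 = (s - 2)*(s + 7)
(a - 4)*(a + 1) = a^2 - 3*a - 4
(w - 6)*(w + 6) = w^2 - 36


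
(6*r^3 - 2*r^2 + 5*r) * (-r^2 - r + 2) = -6*r^5 - 4*r^4 + 9*r^3 - 9*r^2 + 10*r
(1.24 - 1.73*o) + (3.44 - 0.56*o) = 4.68 - 2.29*o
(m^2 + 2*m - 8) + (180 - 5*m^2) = -4*m^2 + 2*m + 172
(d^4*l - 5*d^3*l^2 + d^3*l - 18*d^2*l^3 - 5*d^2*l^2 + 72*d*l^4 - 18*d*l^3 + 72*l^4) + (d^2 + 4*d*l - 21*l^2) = d^4*l - 5*d^3*l^2 + d^3*l - 18*d^2*l^3 - 5*d^2*l^2 + d^2 + 72*d*l^4 - 18*d*l^3 + 4*d*l + 72*l^4 - 21*l^2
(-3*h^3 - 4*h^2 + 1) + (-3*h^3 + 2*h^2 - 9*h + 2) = -6*h^3 - 2*h^2 - 9*h + 3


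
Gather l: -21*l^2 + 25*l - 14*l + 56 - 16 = -21*l^2 + 11*l + 40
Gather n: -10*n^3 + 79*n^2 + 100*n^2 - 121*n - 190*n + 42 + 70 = -10*n^3 + 179*n^2 - 311*n + 112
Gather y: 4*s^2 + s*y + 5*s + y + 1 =4*s^2 + 5*s + y*(s + 1) + 1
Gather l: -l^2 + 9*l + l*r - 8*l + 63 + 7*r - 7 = -l^2 + l*(r + 1) + 7*r + 56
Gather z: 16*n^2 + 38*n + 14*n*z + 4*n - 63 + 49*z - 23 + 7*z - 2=16*n^2 + 42*n + z*(14*n + 56) - 88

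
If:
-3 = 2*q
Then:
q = -3/2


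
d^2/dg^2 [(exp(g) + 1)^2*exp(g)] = (9*exp(2*g) + 8*exp(g) + 1)*exp(g)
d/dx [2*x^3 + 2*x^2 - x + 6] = 6*x^2 + 4*x - 1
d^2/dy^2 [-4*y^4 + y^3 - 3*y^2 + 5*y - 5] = -48*y^2 + 6*y - 6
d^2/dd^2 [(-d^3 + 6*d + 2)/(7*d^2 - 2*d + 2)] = 4*(152*d^3 + 153*d^2 - 174*d + 2)/(343*d^6 - 294*d^5 + 378*d^4 - 176*d^3 + 108*d^2 - 24*d + 8)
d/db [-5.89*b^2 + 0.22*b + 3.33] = 0.22 - 11.78*b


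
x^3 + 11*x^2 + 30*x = x*(x + 5)*(x + 6)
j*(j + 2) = j^2 + 2*j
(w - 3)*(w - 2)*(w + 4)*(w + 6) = w^4 + 5*w^3 - 20*w^2 - 60*w + 144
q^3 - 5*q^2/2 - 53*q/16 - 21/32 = (q - 7/2)*(q + 1/4)*(q + 3/4)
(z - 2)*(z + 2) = z^2 - 4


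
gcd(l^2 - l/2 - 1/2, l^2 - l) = l - 1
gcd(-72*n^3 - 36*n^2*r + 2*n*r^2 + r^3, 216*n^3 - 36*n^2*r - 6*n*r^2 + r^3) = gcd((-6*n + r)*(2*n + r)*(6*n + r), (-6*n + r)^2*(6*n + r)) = -36*n^2 + r^2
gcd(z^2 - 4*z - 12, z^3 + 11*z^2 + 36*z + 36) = z + 2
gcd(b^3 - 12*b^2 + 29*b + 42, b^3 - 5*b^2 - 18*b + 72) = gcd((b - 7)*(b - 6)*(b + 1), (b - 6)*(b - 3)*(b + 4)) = b - 6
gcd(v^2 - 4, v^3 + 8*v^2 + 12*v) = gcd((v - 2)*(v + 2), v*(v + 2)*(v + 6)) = v + 2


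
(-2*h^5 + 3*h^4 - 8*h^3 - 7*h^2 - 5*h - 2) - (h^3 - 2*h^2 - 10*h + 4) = -2*h^5 + 3*h^4 - 9*h^3 - 5*h^2 + 5*h - 6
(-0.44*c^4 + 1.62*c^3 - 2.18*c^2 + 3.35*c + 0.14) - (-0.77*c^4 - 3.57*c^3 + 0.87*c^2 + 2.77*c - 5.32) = 0.33*c^4 + 5.19*c^3 - 3.05*c^2 + 0.58*c + 5.46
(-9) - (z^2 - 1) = -z^2 - 8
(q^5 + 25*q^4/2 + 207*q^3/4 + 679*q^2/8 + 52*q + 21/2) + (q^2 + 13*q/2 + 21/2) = q^5 + 25*q^4/2 + 207*q^3/4 + 687*q^2/8 + 117*q/2 + 21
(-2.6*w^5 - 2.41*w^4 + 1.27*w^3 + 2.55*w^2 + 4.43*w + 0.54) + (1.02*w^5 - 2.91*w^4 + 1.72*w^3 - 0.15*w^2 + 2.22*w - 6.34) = -1.58*w^5 - 5.32*w^4 + 2.99*w^3 + 2.4*w^2 + 6.65*w - 5.8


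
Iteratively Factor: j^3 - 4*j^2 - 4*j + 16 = (j - 4)*(j^2 - 4) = (j - 4)*(j + 2)*(j - 2)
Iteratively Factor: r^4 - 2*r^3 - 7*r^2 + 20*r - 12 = (r - 1)*(r^3 - r^2 - 8*r + 12) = (r - 1)*(r + 3)*(r^2 - 4*r + 4) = (r - 2)*(r - 1)*(r + 3)*(r - 2)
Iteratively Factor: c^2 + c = (c)*(c + 1)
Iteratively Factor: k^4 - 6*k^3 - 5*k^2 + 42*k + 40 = (k - 4)*(k^3 - 2*k^2 - 13*k - 10) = (k - 5)*(k - 4)*(k^2 + 3*k + 2) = (k - 5)*(k - 4)*(k + 2)*(k + 1)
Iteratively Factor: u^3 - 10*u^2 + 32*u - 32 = (u - 4)*(u^2 - 6*u + 8) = (u - 4)^2*(u - 2)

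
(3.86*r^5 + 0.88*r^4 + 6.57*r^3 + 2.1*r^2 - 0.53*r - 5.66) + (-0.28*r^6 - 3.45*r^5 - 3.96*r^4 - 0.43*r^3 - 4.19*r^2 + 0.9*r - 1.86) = -0.28*r^6 + 0.41*r^5 - 3.08*r^4 + 6.14*r^3 - 2.09*r^2 + 0.37*r - 7.52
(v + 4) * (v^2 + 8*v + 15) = v^3 + 12*v^2 + 47*v + 60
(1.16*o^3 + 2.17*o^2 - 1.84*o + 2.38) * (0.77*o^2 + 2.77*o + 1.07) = 0.8932*o^5 + 4.8841*o^4 + 5.8353*o^3 - 0.9423*o^2 + 4.6238*o + 2.5466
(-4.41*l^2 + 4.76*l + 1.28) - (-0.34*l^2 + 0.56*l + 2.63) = -4.07*l^2 + 4.2*l - 1.35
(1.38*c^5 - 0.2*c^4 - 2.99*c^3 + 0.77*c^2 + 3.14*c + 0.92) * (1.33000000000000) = 1.8354*c^5 - 0.266*c^4 - 3.9767*c^3 + 1.0241*c^2 + 4.1762*c + 1.2236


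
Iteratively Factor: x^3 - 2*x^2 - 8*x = (x)*(x^2 - 2*x - 8) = x*(x - 4)*(x + 2)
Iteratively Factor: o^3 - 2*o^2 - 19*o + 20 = (o - 1)*(o^2 - o - 20) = (o - 5)*(o - 1)*(o + 4)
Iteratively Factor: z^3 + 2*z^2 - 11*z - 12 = (z - 3)*(z^2 + 5*z + 4) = (z - 3)*(z + 4)*(z + 1)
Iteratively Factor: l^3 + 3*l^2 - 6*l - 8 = (l - 2)*(l^2 + 5*l + 4) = (l - 2)*(l + 1)*(l + 4)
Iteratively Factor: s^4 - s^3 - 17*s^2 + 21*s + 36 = (s + 1)*(s^3 - 2*s^2 - 15*s + 36) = (s - 3)*(s + 1)*(s^2 + s - 12) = (s - 3)*(s + 1)*(s + 4)*(s - 3)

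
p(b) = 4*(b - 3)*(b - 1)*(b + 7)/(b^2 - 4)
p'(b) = -8*b*(b - 3)*(b - 1)*(b + 7)/(b^2 - 4)^2 + 4*(b - 3)*(b - 1)/(b^2 - 4) + 4*(b - 3)*(b + 7)/(b^2 - 4) + 4*(b - 1)*(b + 7)/(b^2 - 4)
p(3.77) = 9.00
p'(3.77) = 9.13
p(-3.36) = 55.39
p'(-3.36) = 44.86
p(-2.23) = 331.29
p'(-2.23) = 1422.27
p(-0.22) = -26.96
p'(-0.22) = 29.50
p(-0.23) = -27.26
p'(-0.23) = 29.75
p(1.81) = 46.92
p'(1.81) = 258.47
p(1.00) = 0.00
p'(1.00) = 21.33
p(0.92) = -1.67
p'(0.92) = 20.51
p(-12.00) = -27.86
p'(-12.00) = 4.80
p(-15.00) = -41.70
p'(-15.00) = 4.47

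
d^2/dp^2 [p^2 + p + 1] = 2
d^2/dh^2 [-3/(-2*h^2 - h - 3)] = 6*(-4*h^2 - 2*h + (4*h + 1)^2 - 6)/(2*h^2 + h + 3)^3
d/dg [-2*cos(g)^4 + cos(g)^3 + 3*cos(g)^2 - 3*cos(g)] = 3*sin(g)^3 + 2*sin(g)*cos(3*g)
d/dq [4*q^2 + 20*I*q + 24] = 8*q + 20*I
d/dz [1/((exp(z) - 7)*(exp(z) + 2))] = (5 - 2*exp(z))*exp(z)/(exp(4*z) - 10*exp(3*z) - 3*exp(2*z) + 140*exp(z) + 196)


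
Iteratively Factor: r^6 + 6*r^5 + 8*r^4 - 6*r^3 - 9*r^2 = (r + 3)*(r^5 + 3*r^4 - r^3 - 3*r^2) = r*(r + 3)*(r^4 + 3*r^3 - r^2 - 3*r) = r*(r - 1)*(r + 3)*(r^3 + 4*r^2 + 3*r) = r^2*(r - 1)*(r + 3)*(r^2 + 4*r + 3) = r^2*(r - 1)*(r + 3)^2*(r + 1)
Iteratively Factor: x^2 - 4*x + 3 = (x - 1)*(x - 3)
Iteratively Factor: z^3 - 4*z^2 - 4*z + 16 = (z - 2)*(z^2 - 2*z - 8) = (z - 2)*(z + 2)*(z - 4)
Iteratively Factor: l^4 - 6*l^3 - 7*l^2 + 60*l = (l + 3)*(l^3 - 9*l^2 + 20*l) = l*(l + 3)*(l^2 - 9*l + 20) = l*(l - 4)*(l + 3)*(l - 5)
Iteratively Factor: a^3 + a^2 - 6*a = (a - 2)*(a^2 + 3*a) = (a - 2)*(a + 3)*(a)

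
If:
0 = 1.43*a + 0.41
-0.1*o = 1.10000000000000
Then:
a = -0.29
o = -11.00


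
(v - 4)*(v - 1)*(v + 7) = v^3 + 2*v^2 - 31*v + 28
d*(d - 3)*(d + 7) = d^3 + 4*d^2 - 21*d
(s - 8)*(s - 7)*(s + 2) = s^3 - 13*s^2 + 26*s + 112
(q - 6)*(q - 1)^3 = q^4 - 9*q^3 + 21*q^2 - 19*q + 6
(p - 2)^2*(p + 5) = p^3 + p^2 - 16*p + 20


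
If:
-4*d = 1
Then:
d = -1/4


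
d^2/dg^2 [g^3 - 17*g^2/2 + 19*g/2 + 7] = 6*g - 17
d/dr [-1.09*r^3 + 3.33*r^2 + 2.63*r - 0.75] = -3.27*r^2 + 6.66*r + 2.63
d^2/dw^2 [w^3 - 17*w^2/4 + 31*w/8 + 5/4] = 6*w - 17/2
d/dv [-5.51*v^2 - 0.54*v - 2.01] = -11.02*v - 0.54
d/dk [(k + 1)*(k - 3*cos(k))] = k + (k + 1)*(3*sin(k) + 1) - 3*cos(k)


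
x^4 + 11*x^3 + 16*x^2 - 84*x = x*(x - 2)*(x + 6)*(x + 7)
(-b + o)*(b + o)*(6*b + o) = -6*b^3 - b^2*o + 6*b*o^2 + o^3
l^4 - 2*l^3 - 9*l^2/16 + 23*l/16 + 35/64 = (l - 7/4)*(l - 5/4)*(l + 1/2)^2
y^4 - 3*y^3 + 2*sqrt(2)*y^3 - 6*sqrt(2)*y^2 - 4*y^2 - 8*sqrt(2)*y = y*(y - 4)*(y + 1)*(y + 2*sqrt(2))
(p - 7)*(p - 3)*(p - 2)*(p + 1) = p^4 - 11*p^3 + 29*p^2 - p - 42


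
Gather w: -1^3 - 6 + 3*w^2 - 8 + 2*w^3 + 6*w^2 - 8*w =2*w^3 + 9*w^2 - 8*w - 15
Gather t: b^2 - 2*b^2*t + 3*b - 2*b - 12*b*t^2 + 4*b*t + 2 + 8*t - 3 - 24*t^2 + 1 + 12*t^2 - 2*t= b^2 + b + t^2*(-12*b - 12) + t*(-2*b^2 + 4*b + 6)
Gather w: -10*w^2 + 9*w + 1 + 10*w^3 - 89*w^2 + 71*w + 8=10*w^3 - 99*w^2 + 80*w + 9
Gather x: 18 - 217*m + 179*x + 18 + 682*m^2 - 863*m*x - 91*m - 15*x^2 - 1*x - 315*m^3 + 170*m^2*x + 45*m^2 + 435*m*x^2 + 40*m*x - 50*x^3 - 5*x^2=-315*m^3 + 727*m^2 - 308*m - 50*x^3 + x^2*(435*m - 20) + x*(170*m^2 - 823*m + 178) + 36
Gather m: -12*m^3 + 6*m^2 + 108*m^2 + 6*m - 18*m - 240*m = -12*m^3 + 114*m^2 - 252*m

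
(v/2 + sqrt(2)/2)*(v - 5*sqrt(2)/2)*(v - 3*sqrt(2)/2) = v^3/2 - 3*sqrt(2)*v^2/2 - v/4 + 15*sqrt(2)/4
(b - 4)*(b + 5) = b^2 + b - 20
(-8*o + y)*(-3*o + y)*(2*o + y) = 48*o^3 + 2*o^2*y - 9*o*y^2 + y^3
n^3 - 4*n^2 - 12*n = n*(n - 6)*(n + 2)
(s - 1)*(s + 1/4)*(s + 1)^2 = s^4 + 5*s^3/4 - 3*s^2/4 - 5*s/4 - 1/4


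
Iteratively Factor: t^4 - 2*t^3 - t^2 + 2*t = (t - 2)*(t^3 - t) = t*(t - 2)*(t^2 - 1) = t*(t - 2)*(t - 1)*(t + 1)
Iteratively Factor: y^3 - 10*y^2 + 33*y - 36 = (y - 3)*(y^2 - 7*y + 12) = (y - 4)*(y - 3)*(y - 3)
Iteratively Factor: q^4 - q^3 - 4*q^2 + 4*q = (q + 2)*(q^3 - 3*q^2 + 2*q) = q*(q + 2)*(q^2 - 3*q + 2) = q*(q - 1)*(q + 2)*(q - 2)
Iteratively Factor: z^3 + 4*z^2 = (z)*(z^2 + 4*z) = z*(z + 4)*(z)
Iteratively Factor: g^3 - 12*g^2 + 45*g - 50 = (g - 5)*(g^2 - 7*g + 10) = (g - 5)^2*(g - 2)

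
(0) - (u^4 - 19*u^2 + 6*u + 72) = -u^4 + 19*u^2 - 6*u - 72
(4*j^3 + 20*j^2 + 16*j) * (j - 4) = 4*j^4 + 4*j^3 - 64*j^2 - 64*j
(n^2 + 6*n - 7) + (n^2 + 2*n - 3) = 2*n^2 + 8*n - 10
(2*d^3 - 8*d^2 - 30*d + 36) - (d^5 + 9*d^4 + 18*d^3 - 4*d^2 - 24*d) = -d^5 - 9*d^4 - 16*d^3 - 4*d^2 - 6*d + 36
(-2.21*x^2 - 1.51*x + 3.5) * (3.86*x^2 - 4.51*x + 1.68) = -8.5306*x^4 + 4.1385*x^3 + 16.6073*x^2 - 18.3218*x + 5.88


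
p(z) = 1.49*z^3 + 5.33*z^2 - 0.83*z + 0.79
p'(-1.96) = -4.55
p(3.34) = 112.99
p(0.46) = 1.68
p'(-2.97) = 6.94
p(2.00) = 32.37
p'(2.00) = 38.37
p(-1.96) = 11.67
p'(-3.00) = 7.42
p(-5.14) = -56.46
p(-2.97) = 11.24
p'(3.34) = 84.64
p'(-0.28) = -3.46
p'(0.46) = 5.02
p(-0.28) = 1.41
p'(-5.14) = 62.47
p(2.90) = 79.55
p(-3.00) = 11.02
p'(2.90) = 67.68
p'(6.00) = 224.05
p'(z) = 4.47*z^2 + 10.66*z - 0.83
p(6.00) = 509.53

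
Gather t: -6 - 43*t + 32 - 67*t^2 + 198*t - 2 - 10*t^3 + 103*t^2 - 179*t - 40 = -10*t^3 + 36*t^2 - 24*t - 16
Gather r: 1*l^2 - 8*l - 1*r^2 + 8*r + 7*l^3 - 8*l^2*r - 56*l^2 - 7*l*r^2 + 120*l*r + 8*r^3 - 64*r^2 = 7*l^3 - 55*l^2 - 8*l + 8*r^3 + r^2*(-7*l - 65) + r*(-8*l^2 + 120*l + 8)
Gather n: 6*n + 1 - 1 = 6*n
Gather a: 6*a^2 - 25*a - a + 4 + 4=6*a^2 - 26*a + 8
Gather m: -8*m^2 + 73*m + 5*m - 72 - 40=-8*m^2 + 78*m - 112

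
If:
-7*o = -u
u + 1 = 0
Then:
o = -1/7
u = -1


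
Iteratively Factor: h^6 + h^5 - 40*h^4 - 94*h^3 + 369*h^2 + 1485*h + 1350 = (h + 2)*(h^5 - h^4 - 38*h^3 - 18*h^2 + 405*h + 675) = (h + 2)*(h + 3)*(h^4 - 4*h^3 - 26*h^2 + 60*h + 225) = (h - 5)*(h + 2)*(h + 3)*(h^3 + h^2 - 21*h - 45) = (h - 5)*(h + 2)*(h + 3)^2*(h^2 - 2*h - 15) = (h - 5)^2*(h + 2)*(h + 3)^2*(h + 3)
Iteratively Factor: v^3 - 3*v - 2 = (v + 1)*(v^2 - v - 2) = (v - 2)*(v + 1)*(v + 1)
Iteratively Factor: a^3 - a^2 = (a)*(a^2 - a) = a^2*(a - 1)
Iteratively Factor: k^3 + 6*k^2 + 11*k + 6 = (k + 1)*(k^2 + 5*k + 6) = (k + 1)*(k + 2)*(k + 3)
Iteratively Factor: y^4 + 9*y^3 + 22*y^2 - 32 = (y - 1)*(y^3 + 10*y^2 + 32*y + 32) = (y - 1)*(y + 4)*(y^2 + 6*y + 8) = (y - 1)*(y + 4)^2*(y + 2)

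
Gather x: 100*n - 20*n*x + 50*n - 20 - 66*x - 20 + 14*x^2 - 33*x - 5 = 150*n + 14*x^2 + x*(-20*n - 99) - 45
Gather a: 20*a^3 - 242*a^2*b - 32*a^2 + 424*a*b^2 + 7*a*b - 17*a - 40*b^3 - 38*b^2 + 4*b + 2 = 20*a^3 + a^2*(-242*b - 32) + a*(424*b^2 + 7*b - 17) - 40*b^3 - 38*b^2 + 4*b + 2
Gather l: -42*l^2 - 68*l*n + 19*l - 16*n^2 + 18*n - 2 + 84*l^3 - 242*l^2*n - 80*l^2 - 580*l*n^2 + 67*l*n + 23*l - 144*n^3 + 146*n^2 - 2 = 84*l^3 + l^2*(-242*n - 122) + l*(-580*n^2 - n + 42) - 144*n^3 + 130*n^2 + 18*n - 4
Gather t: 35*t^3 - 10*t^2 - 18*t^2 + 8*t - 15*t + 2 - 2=35*t^3 - 28*t^2 - 7*t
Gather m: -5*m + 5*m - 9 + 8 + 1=0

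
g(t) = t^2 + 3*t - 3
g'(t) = 2*t + 3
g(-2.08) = -4.91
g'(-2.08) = -1.16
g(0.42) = -1.56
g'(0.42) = 3.84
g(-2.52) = -4.21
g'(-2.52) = -2.04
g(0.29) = -2.05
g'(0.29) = 3.58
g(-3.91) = 0.56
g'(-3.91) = -4.82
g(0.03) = -2.91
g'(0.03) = 3.06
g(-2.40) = -4.44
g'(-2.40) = -1.80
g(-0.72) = -4.64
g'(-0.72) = 1.56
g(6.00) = 51.00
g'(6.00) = 15.00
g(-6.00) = 15.00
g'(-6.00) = -9.00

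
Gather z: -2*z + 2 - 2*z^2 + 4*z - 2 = -2*z^2 + 2*z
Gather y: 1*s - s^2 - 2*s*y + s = -s^2 - 2*s*y + 2*s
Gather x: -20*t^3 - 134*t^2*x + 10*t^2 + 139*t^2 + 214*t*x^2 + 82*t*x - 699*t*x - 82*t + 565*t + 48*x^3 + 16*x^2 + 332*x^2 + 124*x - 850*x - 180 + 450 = -20*t^3 + 149*t^2 + 483*t + 48*x^3 + x^2*(214*t + 348) + x*(-134*t^2 - 617*t - 726) + 270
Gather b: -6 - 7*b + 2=-7*b - 4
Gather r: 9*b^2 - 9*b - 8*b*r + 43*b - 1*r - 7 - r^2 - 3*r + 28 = 9*b^2 + 34*b - r^2 + r*(-8*b - 4) + 21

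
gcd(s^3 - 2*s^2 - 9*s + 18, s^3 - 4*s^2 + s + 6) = s^2 - 5*s + 6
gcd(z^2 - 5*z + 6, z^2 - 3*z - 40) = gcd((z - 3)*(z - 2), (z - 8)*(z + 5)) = 1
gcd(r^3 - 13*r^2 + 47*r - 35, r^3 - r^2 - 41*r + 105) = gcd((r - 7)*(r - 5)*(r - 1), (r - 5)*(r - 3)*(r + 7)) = r - 5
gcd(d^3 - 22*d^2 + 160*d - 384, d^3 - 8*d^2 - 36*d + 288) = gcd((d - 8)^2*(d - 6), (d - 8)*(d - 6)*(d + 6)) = d^2 - 14*d + 48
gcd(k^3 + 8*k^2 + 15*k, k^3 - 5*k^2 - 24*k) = k^2 + 3*k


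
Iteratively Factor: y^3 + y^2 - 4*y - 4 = (y + 1)*(y^2 - 4) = (y + 1)*(y + 2)*(y - 2)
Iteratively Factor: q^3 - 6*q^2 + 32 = (q - 4)*(q^2 - 2*q - 8) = (q - 4)^2*(q + 2)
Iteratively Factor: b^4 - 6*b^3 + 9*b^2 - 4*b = (b - 1)*(b^3 - 5*b^2 + 4*b) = (b - 4)*(b - 1)*(b^2 - b) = b*(b - 4)*(b - 1)*(b - 1)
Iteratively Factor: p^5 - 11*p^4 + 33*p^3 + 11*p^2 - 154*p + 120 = (p - 4)*(p^4 - 7*p^3 + 5*p^2 + 31*p - 30) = (p - 4)*(p - 3)*(p^3 - 4*p^2 - 7*p + 10) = (p - 4)*(p - 3)*(p + 2)*(p^2 - 6*p + 5) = (p - 5)*(p - 4)*(p - 3)*(p + 2)*(p - 1)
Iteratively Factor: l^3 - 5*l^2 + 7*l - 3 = (l - 3)*(l^2 - 2*l + 1) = (l - 3)*(l - 1)*(l - 1)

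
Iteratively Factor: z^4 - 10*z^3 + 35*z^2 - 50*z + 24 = (z - 1)*(z^3 - 9*z^2 + 26*z - 24) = (z - 2)*(z - 1)*(z^2 - 7*z + 12) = (z - 4)*(z - 2)*(z - 1)*(z - 3)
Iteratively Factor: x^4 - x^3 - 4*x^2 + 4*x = (x)*(x^3 - x^2 - 4*x + 4) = x*(x + 2)*(x^2 - 3*x + 2) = x*(x - 1)*(x + 2)*(x - 2)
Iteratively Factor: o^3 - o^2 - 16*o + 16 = (o + 4)*(o^2 - 5*o + 4) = (o - 4)*(o + 4)*(o - 1)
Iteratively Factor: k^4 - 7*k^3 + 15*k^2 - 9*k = (k - 3)*(k^3 - 4*k^2 + 3*k) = (k - 3)*(k - 1)*(k^2 - 3*k) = (k - 3)^2*(k - 1)*(k)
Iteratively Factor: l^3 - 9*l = (l - 3)*(l^2 + 3*l) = l*(l - 3)*(l + 3)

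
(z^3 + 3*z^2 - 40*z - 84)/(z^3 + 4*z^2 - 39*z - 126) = (z + 2)/(z + 3)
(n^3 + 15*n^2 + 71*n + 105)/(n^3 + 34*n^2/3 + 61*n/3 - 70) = 3*(n^2 + 8*n + 15)/(3*n^2 + 13*n - 30)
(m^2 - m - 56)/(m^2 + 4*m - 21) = (m - 8)/(m - 3)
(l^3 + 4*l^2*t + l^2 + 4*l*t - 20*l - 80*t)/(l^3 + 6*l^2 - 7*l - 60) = (l^2 + 4*l*t - 4*l - 16*t)/(l^2 + l - 12)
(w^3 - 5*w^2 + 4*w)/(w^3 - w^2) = (w - 4)/w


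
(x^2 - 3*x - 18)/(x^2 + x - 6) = (x - 6)/(x - 2)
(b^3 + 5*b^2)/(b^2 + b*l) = b*(b + 5)/(b + l)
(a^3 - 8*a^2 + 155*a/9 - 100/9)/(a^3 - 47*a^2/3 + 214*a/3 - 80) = (3*a^2 - 19*a + 20)/(3*(a^2 - 14*a + 48))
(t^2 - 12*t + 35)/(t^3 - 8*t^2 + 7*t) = (t - 5)/(t*(t - 1))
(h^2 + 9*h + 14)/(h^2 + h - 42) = (h + 2)/(h - 6)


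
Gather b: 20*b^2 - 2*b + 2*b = 20*b^2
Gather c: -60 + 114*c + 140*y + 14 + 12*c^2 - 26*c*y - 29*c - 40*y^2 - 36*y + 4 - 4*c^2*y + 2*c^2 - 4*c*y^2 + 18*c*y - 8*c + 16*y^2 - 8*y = c^2*(14 - 4*y) + c*(-4*y^2 - 8*y + 77) - 24*y^2 + 96*y - 42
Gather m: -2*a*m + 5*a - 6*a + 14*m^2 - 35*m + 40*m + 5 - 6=-a + 14*m^2 + m*(5 - 2*a) - 1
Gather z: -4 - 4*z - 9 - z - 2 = -5*z - 15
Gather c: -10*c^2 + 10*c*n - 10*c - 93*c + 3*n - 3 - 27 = -10*c^2 + c*(10*n - 103) + 3*n - 30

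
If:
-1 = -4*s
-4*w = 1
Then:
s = 1/4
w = -1/4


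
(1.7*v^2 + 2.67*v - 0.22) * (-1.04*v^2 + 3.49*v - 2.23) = -1.768*v^4 + 3.1562*v^3 + 5.7561*v^2 - 6.7219*v + 0.4906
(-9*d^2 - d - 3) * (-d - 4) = 9*d^3 + 37*d^2 + 7*d + 12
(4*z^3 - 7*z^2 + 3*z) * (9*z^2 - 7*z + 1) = 36*z^5 - 91*z^4 + 80*z^3 - 28*z^2 + 3*z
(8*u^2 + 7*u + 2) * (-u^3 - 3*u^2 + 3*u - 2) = -8*u^5 - 31*u^4 + u^3 - u^2 - 8*u - 4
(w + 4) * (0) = 0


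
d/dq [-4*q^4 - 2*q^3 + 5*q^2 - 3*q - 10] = -16*q^3 - 6*q^2 + 10*q - 3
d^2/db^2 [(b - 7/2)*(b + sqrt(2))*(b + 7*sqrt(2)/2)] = 6*b - 7 + 9*sqrt(2)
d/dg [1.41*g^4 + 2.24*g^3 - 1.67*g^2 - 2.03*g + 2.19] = 5.64*g^3 + 6.72*g^2 - 3.34*g - 2.03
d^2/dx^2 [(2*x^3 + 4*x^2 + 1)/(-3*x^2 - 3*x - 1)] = 2*(24*x^3 - 9*x^2 - 33*x - 10)/(27*x^6 + 81*x^5 + 108*x^4 + 81*x^3 + 36*x^2 + 9*x + 1)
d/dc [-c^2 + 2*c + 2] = 2 - 2*c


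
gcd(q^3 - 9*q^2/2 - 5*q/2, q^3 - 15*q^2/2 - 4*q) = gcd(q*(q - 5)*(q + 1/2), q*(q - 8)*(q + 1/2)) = q^2 + q/2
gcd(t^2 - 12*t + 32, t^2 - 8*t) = t - 8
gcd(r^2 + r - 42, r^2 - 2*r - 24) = r - 6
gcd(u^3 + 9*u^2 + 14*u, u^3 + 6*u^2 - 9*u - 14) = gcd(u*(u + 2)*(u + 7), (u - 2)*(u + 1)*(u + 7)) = u + 7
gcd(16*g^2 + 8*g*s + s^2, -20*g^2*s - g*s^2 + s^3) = 4*g + s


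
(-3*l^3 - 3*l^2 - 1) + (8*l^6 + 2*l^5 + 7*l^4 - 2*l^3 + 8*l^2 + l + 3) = 8*l^6 + 2*l^5 + 7*l^4 - 5*l^3 + 5*l^2 + l + 2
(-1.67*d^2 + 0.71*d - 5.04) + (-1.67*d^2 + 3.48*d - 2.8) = -3.34*d^2 + 4.19*d - 7.84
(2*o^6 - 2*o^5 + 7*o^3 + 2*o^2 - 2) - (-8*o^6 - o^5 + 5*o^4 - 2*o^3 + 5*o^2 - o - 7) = 10*o^6 - o^5 - 5*o^4 + 9*o^3 - 3*o^2 + o + 5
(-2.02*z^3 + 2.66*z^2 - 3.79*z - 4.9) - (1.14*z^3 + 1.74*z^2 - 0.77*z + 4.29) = -3.16*z^3 + 0.92*z^2 - 3.02*z - 9.19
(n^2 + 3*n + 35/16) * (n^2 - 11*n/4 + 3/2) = n^4 + n^3/4 - 73*n^2/16 - 97*n/64 + 105/32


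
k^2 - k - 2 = (k - 2)*(k + 1)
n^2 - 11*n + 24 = (n - 8)*(n - 3)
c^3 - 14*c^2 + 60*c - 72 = (c - 6)^2*(c - 2)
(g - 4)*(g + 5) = g^2 + g - 20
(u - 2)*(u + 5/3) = u^2 - u/3 - 10/3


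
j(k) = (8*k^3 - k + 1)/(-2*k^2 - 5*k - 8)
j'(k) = (4*k + 5)*(8*k^3 - k + 1)/(-2*k^2 - 5*k - 8)^2 + (24*k^2 - 1)/(-2*k^2 - 5*k - 8)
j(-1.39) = 3.89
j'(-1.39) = -8.79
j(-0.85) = 0.59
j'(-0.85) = -3.33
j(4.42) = -9.94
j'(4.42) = -3.51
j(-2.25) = 12.78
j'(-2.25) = -10.09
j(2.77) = -4.52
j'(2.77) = -2.97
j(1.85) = -2.07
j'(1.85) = -2.30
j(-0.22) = -0.16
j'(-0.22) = 0.07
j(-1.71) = 7.04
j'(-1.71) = -10.61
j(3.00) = -5.22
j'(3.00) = -3.08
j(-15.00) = 70.45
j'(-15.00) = -3.98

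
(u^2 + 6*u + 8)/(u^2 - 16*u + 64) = (u^2 + 6*u + 8)/(u^2 - 16*u + 64)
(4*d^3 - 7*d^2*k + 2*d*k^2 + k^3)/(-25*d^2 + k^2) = (-4*d^3 + 7*d^2*k - 2*d*k^2 - k^3)/(25*d^2 - k^2)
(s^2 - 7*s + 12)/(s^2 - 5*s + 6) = (s - 4)/(s - 2)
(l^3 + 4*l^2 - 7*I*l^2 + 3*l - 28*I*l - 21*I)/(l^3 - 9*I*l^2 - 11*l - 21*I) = (l^2 + 4*l + 3)/(l^2 - 2*I*l + 3)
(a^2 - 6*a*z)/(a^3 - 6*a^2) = (a - 6*z)/(a*(a - 6))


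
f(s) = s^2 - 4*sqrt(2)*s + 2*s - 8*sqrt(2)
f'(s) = 2*s - 4*sqrt(2) + 2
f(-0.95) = -6.94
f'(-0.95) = -5.56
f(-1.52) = -3.44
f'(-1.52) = -6.70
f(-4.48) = 25.14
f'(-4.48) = -12.62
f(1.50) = -14.55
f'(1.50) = -0.66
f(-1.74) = -1.92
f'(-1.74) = -7.14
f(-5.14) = 33.90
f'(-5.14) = -13.94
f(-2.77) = 6.49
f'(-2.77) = -9.20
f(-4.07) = 20.13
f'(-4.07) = -11.80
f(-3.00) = 8.66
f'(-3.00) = -9.66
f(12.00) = 88.80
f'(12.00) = 20.34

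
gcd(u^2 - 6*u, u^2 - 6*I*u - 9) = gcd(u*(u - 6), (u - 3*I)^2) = 1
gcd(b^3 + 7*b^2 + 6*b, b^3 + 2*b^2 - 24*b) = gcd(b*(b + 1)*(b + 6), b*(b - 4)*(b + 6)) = b^2 + 6*b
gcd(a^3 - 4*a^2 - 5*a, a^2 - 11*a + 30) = a - 5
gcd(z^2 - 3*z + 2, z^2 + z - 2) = z - 1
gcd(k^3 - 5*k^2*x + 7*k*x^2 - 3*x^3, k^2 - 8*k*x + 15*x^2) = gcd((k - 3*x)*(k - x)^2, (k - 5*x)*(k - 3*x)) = -k + 3*x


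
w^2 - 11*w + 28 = (w - 7)*(w - 4)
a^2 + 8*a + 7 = (a + 1)*(a + 7)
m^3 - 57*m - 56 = (m - 8)*(m + 1)*(m + 7)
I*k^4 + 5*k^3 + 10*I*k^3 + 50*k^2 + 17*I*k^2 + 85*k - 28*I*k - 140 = (k + 4)*(k + 7)*(k - 5*I)*(I*k - I)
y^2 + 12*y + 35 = (y + 5)*(y + 7)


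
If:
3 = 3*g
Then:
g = 1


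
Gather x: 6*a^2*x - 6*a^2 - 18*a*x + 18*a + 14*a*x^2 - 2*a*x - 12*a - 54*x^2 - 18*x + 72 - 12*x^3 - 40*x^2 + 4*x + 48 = -6*a^2 + 6*a - 12*x^3 + x^2*(14*a - 94) + x*(6*a^2 - 20*a - 14) + 120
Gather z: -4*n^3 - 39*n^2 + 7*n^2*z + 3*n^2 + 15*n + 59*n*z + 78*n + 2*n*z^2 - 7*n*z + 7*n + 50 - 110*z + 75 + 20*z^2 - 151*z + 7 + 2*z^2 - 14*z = -4*n^3 - 36*n^2 + 100*n + z^2*(2*n + 22) + z*(7*n^2 + 52*n - 275) + 132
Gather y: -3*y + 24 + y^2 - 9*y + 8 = y^2 - 12*y + 32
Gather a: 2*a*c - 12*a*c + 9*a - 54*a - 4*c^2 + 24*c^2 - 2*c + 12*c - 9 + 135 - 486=a*(-10*c - 45) + 20*c^2 + 10*c - 360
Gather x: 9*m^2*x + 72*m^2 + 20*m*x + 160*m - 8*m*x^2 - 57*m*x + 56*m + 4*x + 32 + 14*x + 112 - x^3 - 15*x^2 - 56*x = 72*m^2 + 216*m - x^3 + x^2*(-8*m - 15) + x*(9*m^2 - 37*m - 38) + 144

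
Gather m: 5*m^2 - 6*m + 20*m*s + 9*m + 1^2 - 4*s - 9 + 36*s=5*m^2 + m*(20*s + 3) + 32*s - 8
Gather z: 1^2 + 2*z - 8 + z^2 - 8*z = z^2 - 6*z - 7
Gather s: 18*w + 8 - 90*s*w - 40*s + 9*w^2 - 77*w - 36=s*(-90*w - 40) + 9*w^2 - 59*w - 28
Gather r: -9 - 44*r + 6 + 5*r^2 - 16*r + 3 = 5*r^2 - 60*r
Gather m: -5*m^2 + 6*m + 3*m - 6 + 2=-5*m^2 + 9*m - 4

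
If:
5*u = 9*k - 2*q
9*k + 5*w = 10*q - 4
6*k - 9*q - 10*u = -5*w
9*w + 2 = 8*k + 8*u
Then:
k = -294/1261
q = -226/1261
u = -2194/6305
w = -4658/6305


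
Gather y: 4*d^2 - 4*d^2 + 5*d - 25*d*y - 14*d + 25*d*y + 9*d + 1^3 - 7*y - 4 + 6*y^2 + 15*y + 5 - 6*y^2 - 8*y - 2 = 0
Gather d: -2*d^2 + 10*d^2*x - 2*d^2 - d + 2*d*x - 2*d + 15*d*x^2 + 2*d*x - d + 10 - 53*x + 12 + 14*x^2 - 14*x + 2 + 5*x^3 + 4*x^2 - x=d^2*(10*x - 4) + d*(15*x^2 + 4*x - 4) + 5*x^3 + 18*x^2 - 68*x + 24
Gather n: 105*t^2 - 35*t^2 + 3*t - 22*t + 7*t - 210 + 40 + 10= 70*t^2 - 12*t - 160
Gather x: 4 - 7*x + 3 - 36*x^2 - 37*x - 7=-36*x^2 - 44*x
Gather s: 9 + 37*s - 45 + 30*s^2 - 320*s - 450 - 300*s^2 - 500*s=-270*s^2 - 783*s - 486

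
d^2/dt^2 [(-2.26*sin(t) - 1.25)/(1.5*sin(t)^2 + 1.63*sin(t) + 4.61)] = (5.08499999999999*sin(t)^5 + 5.72429999999998*sin(t)^4 - 94.76865*sin(t)^3 - 65.111193*sin(t)^2 + 114.066771*sin(t) + 44.609886)/(1.5*sin(t)^2 + 1.63*sin(t) + 4.61)^3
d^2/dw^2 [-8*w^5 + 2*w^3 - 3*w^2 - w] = -160*w^3 + 12*w - 6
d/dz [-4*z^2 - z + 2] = -8*z - 1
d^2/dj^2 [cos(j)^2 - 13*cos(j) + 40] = 13*cos(j) - 2*cos(2*j)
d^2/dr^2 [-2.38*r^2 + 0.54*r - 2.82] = -4.76000000000000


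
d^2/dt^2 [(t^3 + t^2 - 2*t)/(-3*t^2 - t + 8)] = 8*(-t^3 - 12*t^2 - 12*t - 12)/(27*t^6 + 27*t^5 - 207*t^4 - 143*t^3 + 552*t^2 + 192*t - 512)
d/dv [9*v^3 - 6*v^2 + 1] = 3*v*(9*v - 4)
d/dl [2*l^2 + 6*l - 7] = 4*l + 6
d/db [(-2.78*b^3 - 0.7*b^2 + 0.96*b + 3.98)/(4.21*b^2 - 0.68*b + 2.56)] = (-11.7038*b^4 + 3.7808*b^3 - 24.916*b^2 - 37.0956*b + 5.164)/(17.7241*b^4 - 5.7256*b^3 + 22.0176*b^2 - 3.4816*b + 6.5536)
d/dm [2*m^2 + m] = 4*m + 1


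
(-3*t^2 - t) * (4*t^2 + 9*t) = -12*t^4 - 31*t^3 - 9*t^2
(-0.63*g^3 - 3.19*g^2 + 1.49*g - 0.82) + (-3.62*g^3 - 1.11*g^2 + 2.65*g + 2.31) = -4.25*g^3 - 4.3*g^2 + 4.14*g + 1.49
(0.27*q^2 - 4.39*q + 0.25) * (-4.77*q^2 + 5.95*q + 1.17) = -1.2879*q^4 + 22.5468*q^3 - 26.9971*q^2 - 3.6488*q + 0.2925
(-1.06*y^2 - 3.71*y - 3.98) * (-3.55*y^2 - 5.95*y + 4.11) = 3.763*y^4 + 19.4775*y^3 + 31.8469*y^2 + 8.4329*y - 16.3578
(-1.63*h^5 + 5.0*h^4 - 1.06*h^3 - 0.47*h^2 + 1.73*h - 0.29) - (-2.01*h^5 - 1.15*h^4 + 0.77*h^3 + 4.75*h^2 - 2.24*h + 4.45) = 0.38*h^5 + 6.15*h^4 - 1.83*h^3 - 5.22*h^2 + 3.97*h - 4.74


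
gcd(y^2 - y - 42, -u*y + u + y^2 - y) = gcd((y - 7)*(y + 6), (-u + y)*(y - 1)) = 1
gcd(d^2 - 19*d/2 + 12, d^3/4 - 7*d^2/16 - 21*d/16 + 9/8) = 1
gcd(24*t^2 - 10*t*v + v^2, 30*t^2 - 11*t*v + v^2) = 6*t - v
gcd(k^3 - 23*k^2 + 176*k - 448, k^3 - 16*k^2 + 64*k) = k^2 - 16*k + 64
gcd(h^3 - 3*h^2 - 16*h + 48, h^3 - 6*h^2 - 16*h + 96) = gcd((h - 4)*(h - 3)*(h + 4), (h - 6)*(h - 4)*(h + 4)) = h^2 - 16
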